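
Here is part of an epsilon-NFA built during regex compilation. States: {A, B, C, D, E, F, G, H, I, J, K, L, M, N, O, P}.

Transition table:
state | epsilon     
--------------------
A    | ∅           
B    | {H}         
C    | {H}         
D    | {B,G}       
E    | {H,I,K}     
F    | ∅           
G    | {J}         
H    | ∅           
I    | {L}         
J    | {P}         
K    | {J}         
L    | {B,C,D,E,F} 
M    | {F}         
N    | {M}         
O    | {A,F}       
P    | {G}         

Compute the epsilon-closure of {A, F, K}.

Start with {A, F, K}.
From K via epsilon: add J.
From J via epsilon: add P.
From P via epsilon: add G.
No new states can be added; the closed set is {A, F, G, J, K, P}.

{A, F, G, J, K, P}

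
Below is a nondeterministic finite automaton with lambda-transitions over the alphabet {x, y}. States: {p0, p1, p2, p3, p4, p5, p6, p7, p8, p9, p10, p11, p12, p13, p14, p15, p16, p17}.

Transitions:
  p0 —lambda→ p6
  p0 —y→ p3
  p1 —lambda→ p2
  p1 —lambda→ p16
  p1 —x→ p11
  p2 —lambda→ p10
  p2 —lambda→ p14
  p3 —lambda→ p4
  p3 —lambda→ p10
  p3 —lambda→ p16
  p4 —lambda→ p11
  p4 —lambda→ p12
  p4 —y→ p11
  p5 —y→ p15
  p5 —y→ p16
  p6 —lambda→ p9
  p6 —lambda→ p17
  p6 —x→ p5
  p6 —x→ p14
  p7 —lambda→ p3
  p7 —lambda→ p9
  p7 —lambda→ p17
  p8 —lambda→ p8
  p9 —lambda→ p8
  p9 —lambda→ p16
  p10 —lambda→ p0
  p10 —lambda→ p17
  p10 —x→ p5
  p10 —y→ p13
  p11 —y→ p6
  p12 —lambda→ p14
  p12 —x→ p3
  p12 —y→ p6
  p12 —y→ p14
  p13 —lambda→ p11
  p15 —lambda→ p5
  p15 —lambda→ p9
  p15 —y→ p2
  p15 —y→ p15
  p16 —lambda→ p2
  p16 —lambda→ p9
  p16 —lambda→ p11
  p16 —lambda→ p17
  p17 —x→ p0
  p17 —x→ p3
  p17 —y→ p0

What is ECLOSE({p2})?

{p0, p2, p6, p8, p9, p10, p11, p14, p16, p17}

Start with {p2}.
From p2 via lambda: add p10, p14.
From p10 via lambda: add p0, p17.
From p0 via lambda: add p6.
From p6 via lambda: add p9.
From p9 via lambda: add p8, p16.
From p16 via lambda: add p11.
No new states can be added; the closed set is {p0, p2, p6, p8, p9, p10, p11, p14, p16, p17}.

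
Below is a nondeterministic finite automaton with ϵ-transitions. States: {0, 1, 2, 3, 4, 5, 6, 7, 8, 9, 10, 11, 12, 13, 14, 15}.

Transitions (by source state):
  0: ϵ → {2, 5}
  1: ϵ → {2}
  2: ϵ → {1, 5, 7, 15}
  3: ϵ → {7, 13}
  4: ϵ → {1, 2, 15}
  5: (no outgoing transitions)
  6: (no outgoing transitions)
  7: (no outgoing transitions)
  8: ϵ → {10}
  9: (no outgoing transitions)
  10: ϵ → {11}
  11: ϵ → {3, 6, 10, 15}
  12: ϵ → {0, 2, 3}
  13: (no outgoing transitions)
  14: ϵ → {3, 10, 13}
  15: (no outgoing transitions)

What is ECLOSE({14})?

Start with {14}.
From 14 via ϵ: add 3, 10, 13.
From 3 via ϵ: add 7.
From 10 via ϵ: add 11.
From 11 via ϵ: add 6, 15.
No new states can be added; the closed set is {3, 6, 7, 10, 11, 13, 14, 15}.

{3, 6, 7, 10, 11, 13, 14, 15}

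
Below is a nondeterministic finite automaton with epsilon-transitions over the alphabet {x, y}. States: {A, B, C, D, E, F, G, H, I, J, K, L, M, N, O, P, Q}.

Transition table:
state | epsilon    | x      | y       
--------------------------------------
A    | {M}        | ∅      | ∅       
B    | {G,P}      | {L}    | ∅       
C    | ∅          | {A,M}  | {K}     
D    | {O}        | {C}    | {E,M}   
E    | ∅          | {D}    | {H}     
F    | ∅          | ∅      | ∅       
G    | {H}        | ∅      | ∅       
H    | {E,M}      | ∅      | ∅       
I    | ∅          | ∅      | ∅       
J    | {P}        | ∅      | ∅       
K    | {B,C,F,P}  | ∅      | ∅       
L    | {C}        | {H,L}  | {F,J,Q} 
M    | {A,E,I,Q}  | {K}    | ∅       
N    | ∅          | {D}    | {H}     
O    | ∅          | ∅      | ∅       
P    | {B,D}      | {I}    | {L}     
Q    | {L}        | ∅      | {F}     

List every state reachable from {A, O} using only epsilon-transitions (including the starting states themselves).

Start with {A, O}.
From A via epsilon: add M.
From M via epsilon: add E, I, Q.
From Q via epsilon: add L.
From L via epsilon: add C.
No new states can be added; the closed set is {A, C, E, I, L, M, O, Q}.

{A, C, E, I, L, M, O, Q}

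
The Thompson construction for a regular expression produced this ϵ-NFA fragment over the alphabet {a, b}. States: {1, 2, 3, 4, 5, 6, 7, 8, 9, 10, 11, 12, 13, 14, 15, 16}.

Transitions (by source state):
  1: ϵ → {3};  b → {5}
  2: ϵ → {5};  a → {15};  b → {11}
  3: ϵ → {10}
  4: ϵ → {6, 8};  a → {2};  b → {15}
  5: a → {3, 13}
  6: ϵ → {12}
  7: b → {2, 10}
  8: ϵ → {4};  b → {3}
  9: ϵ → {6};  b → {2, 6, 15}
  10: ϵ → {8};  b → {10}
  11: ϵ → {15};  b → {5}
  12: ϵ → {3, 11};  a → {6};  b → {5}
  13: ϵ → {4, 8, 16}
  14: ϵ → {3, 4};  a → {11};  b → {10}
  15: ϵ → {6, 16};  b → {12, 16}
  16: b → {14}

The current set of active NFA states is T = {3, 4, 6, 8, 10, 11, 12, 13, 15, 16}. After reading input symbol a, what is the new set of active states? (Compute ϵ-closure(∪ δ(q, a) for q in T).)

{2, 3, 4, 5, 6, 8, 10, 11, 12, 15, 16}

4 on a → {2}.
12 on a → {6}.
No a-transition from 3, 6, 8, 10, 11, 13, 15, 16.
Union after reading a: {2, 6}.
Now take the ϵ-closure:
From 2 via ϵ: add 5.
From 6 via ϵ: add 12.
From 12 via ϵ: add 3, 11.
From 3 via ϵ: add 10.
From 11 via ϵ: add 15.
From 10 via ϵ: add 8.
From 15 via ϵ: add 16.
From 8 via ϵ: add 4.
No new states can be added; the closed set is {2, 3, 4, 5, 6, 8, 10, 11, 12, 15, 16}.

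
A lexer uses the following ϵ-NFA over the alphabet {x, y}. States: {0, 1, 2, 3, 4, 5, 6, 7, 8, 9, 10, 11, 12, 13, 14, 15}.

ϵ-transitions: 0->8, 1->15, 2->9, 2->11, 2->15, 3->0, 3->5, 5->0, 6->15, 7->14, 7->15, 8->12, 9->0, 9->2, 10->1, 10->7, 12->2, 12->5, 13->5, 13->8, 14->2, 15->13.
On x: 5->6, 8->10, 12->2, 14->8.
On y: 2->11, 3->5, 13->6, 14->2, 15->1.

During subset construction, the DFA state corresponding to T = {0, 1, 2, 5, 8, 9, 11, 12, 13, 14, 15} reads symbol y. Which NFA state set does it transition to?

{0, 1, 2, 5, 6, 8, 9, 11, 12, 13, 15}

2 on y → {11}.
13 on y → {6}.
14 on y → {2}.
15 on y → {1}.
No y-transition from 0, 1, 5, 8, 9, 11, 12.
Union after reading y: {1, 2, 6, 11}.
Now take the ϵ-closure:
From 1 via ϵ: add 15.
From 2 via ϵ: add 9.
From 9 via ϵ: add 0.
From 15 via ϵ: add 13.
From 0 via ϵ: add 8.
From 13 via ϵ: add 5.
From 8 via ϵ: add 12.
No new states can be added; the closed set is {0, 1, 2, 5, 6, 8, 9, 11, 12, 13, 15}.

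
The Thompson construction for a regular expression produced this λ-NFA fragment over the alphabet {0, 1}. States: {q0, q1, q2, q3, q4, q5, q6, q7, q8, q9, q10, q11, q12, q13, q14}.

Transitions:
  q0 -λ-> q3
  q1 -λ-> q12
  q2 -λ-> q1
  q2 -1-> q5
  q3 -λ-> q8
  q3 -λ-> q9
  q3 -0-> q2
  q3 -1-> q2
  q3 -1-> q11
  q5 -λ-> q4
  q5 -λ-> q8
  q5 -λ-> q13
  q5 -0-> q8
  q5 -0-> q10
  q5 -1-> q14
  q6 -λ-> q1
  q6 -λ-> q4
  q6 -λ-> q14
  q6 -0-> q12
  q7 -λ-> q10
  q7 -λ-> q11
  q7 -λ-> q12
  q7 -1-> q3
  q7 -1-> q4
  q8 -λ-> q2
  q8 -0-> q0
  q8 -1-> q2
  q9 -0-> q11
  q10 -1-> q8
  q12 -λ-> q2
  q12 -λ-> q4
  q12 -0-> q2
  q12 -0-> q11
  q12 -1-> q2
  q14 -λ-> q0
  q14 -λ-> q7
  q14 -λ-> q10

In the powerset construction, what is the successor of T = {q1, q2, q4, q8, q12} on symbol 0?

q8 on 0 → {q0}.
q12 on 0 → {q2, q11}.
No 0-transition from q1, q2, q4.
Union after reading 0: {q0, q2, q11}.
Now take the λ-closure:
From q0 via λ: add q3.
From q2 via λ: add q1.
From q1 via λ: add q12.
From q3 via λ: add q8, q9.
From q12 via λ: add q4.
No new states can be added; the closed set is {q0, q1, q2, q3, q4, q8, q9, q11, q12}.

{q0, q1, q2, q3, q4, q8, q9, q11, q12}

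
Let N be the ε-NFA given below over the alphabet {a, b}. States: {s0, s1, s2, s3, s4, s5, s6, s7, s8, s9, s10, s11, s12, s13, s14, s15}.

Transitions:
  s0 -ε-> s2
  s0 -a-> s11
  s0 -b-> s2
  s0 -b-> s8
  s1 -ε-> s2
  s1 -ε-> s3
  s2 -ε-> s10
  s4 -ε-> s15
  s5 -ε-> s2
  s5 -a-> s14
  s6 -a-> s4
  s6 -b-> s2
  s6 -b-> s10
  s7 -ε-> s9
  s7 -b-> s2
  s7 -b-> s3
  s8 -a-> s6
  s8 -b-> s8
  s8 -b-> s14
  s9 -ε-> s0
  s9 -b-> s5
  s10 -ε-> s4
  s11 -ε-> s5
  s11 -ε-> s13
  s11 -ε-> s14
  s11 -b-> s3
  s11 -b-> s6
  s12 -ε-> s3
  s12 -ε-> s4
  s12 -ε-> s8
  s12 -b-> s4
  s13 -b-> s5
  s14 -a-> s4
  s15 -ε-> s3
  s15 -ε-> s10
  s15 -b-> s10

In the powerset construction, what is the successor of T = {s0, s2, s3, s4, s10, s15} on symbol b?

{s2, s3, s4, s8, s10, s15}

s0 on b → {s2, s8}.
s15 on b → {s10}.
No b-transition from s2, s3, s4, s10.
Union after reading b: {s2, s8, s10}.
Now take the ε-closure:
From s10 via ε: add s4.
From s4 via ε: add s15.
From s15 via ε: add s3.
No new states can be added; the closed set is {s2, s3, s4, s8, s10, s15}.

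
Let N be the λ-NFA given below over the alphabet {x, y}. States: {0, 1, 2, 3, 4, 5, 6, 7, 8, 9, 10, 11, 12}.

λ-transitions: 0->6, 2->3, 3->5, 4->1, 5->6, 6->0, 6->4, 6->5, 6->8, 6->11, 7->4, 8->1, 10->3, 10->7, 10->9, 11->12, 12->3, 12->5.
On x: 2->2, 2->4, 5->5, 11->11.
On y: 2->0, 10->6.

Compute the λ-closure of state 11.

{0, 1, 3, 4, 5, 6, 8, 11, 12}

Start with {11}.
From 11 via λ: add 12.
From 12 via λ: add 3, 5.
From 5 via λ: add 6.
From 6 via λ: add 0, 4, 8.
From 4 via λ: add 1.
No new states can be added; the closed set is {0, 1, 3, 4, 5, 6, 8, 11, 12}.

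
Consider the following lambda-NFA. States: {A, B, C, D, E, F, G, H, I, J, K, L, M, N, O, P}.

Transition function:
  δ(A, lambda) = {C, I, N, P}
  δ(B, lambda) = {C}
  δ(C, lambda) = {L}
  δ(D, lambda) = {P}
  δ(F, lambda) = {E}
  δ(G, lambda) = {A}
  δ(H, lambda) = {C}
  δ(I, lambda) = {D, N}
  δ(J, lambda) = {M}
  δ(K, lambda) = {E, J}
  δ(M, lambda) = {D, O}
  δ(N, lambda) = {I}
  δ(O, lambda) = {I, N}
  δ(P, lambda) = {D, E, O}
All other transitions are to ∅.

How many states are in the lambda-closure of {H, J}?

Start with {H, J}.
From H via lambda: add C.
From J via lambda: add M.
From C via lambda: add L.
From M via lambda: add D, O.
From D via lambda: add P.
From O via lambda: add I, N.
From P via lambda: add E.
lambda-closure = {C, D, E, H, I, J, L, M, N, O, P}, which has 11 states.

11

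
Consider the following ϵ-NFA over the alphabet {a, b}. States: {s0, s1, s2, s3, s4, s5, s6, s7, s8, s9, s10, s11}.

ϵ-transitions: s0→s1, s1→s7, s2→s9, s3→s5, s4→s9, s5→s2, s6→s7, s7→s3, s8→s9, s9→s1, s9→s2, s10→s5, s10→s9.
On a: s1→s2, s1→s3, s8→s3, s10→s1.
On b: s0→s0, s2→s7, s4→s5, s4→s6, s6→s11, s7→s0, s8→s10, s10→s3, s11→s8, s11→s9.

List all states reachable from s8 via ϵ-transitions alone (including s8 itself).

Start with {s8}.
From s8 via ϵ: add s9.
From s9 via ϵ: add s1, s2.
From s1 via ϵ: add s7.
From s7 via ϵ: add s3.
From s3 via ϵ: add s5.
No new states can be added; the closed set is {s1, s2, s3, s5, s7, s8, s9}.

{s1, s2, s3, s5, s7, s8, s9}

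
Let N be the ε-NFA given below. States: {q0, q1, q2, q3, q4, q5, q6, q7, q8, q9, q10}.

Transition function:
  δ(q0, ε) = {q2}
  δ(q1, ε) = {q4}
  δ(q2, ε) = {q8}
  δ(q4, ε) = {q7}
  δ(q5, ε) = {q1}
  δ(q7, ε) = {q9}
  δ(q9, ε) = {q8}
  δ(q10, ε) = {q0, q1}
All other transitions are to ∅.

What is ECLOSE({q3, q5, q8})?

Start with {q3, q5, q8}.
From q5 via ε: add q1.
From q1 via ε: add q4.
From q4 via ε: add q7.
From q7 via ε: add q9.
No new states can be added; the closed set is {q1, q3, q4, q5, q7, q8, q9}.

{q1, q3, q4, q5, q7, q8, q9}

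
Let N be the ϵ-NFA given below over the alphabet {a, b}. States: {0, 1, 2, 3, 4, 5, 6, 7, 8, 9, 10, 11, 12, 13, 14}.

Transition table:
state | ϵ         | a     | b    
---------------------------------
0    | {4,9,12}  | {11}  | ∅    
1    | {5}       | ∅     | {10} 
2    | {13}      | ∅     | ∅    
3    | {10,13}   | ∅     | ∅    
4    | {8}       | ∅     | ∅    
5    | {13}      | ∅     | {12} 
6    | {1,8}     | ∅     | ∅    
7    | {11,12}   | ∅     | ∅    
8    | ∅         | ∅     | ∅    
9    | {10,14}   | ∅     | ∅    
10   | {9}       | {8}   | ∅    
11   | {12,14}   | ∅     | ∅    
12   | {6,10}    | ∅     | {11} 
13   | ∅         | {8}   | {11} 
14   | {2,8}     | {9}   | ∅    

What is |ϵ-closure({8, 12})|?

Start with {8, 12}.
From 12 via ϵ: add 6, 10.
From 6 via ϵ: add 1.
From 10 via ϵ: add 9.
From 1 via ϵ: add 5.
From 9 via ϵ: add 14.
From 5 via ϵ: add 13.
From 14 via ϵ: add 2.
ϵ-closure = {1, 2, 5, 6, 8, 9, 10, 12, 13, 14}, which has 10 states.

10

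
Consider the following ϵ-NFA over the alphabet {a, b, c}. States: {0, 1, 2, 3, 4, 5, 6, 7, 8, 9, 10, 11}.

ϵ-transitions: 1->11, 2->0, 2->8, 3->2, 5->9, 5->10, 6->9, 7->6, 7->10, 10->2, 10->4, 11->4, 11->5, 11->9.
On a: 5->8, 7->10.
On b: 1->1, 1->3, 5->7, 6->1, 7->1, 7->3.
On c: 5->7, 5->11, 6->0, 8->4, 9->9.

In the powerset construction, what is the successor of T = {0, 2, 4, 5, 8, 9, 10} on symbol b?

5 on b → {7}.
No b-transition from 0, 2, 4, 8, 9, 10.
Union after reading b: {7}.
Now take the ϵ-closure:
From 7 via ϵ: add 6, 10.
From 6 via ϵ: add 9.
From 10 via ϵ: add 2, 4.
From 2 via ϵ: add 0, 8.
No new states can be added; the closed set is {0, 2, 4, 6, 7, 8, 9, 10}.

{0, 2, 4, 6, 7, 8, 9, 10}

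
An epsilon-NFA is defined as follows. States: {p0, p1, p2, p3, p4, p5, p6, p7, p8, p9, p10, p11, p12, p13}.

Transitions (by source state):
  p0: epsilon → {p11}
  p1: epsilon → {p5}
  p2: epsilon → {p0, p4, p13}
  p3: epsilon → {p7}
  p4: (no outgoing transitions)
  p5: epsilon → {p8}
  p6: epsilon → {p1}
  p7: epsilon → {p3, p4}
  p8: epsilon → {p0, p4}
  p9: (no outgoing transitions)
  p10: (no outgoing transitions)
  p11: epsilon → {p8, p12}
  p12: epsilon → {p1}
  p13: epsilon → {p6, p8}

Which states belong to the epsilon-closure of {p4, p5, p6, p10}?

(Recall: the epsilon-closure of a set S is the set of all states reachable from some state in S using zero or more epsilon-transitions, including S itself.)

Start with {p4, p5, p6, p10}.
From p5 via epsilon: add p8.
From p6 via epsilon: add p1.
From p8 via epsilon: add p0.
From p0 via epsilon: add p11.
From p11 via epsilon: add p12.
No new states can be added; the closed set is {p0, p1, p4, p5, p6, p8, p10, p11, p12}.

{p0, p1, p4, p5, p6, p8, p10, p11, p12}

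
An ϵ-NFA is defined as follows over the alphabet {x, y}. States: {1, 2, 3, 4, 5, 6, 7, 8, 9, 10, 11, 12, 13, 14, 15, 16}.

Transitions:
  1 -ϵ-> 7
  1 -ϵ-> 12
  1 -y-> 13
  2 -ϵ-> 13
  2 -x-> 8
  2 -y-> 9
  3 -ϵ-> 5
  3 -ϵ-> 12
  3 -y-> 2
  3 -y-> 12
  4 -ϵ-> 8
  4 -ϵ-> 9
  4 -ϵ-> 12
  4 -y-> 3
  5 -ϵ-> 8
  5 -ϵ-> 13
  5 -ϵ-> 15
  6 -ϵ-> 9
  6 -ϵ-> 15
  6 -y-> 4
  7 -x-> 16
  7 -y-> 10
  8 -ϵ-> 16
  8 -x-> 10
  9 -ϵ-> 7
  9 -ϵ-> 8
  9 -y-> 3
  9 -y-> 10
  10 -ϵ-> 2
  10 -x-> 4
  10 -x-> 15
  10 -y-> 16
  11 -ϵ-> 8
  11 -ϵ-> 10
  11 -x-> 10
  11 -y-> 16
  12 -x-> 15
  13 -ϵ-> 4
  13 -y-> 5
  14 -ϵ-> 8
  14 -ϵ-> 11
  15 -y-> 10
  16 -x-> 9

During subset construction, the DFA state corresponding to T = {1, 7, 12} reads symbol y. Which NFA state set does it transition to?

1 on y → {13}.
7 on y → {10}.
No y-transition from 12.
Union after reading y: {10, 13}.
Now take the ϵ-closure:
From 10 via ϵ: add 2.
From 13 via ϵ: add 4.
From 4 via ϵ: add 8, 9, 12.
From 8 via ϵ: add 16.
From 9 via ϵ: add 7.
No new states can be added; the closed set is {2, 4, 7, 8, 9, 10, 12, 13, 16}.

{2, 4, 7, 8, 9, 10, 12, 13, 16}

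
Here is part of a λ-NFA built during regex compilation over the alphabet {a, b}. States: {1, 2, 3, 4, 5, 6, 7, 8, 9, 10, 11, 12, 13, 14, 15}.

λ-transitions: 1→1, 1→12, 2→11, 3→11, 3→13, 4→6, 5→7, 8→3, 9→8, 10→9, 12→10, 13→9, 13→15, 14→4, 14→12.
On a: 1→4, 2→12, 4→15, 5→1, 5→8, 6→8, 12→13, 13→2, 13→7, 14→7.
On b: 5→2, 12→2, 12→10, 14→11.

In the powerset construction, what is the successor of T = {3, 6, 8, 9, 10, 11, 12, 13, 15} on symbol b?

{2, 3, 8, 9, 10, 11, 13, 15}

12 on b → {2, 10}.
No b-transition from 3, 6, 8, 9, 10, 11, 13, 15.
Union after reading b: {2, 10}.
Now take the λ-closure:
From 2 via λ: add 11.
From 10 via λ: add 9.
From 9 via λ: add 8.
From 8 via λ: add 3.
From 3 via λ: add 13.
From 13 via λ: add 15.
No new states can be added; the closed set is {2, 3, 8, 9, 10, 11, 13, 15}.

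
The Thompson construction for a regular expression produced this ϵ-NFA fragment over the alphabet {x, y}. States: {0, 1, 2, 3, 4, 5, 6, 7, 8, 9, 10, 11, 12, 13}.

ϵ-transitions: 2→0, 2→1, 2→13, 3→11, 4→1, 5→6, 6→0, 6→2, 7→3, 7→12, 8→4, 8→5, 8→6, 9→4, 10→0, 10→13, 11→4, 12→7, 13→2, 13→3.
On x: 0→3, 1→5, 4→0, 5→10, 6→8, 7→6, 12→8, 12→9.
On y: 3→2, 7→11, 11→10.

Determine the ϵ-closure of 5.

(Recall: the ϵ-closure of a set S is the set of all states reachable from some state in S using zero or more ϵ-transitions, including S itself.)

Start with {5}.
From 5 via ϵ: add 6.
From 6 via ϵ: add 0, 2.
From 2 via ϵ: add 1, 13.
From 13 via ϵ: add 3.
From 3 via ϵ: add 11.
From 11 via ϵ: add 4.
No new states can be added; the closed set is {0, 1, 2, 3, 4, 5, 6, 11, 13}.

{0, 1, 2, 3, 4, 5, 6, 11, 13}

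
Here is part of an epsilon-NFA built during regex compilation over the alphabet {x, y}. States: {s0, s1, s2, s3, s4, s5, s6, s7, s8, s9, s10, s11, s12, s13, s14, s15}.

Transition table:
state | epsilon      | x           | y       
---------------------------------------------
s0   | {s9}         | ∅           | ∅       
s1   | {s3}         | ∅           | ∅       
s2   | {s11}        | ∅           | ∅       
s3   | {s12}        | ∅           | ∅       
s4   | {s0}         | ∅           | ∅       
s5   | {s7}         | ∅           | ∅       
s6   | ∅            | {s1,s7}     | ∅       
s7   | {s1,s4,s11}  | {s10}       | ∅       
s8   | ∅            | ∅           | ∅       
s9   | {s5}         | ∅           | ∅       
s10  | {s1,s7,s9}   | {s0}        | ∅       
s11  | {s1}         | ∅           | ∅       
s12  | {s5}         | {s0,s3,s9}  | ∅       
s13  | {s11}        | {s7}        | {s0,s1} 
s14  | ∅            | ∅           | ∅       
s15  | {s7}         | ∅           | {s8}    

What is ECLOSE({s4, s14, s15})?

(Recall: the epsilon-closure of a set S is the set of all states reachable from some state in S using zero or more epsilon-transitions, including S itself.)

Start with {s4, s14, s15}.
From s4 via epsilon: add s0.
From s15 via epsilon: add s7.
From s0 via epsilon: add s9.
From s7 via epsilon: add s1, s11.
From s1 via epsilon: add s3.
From s9 via epsilon: add s5.
From s3 via epsilon: add s12.
No new states can be added; the closed set is {s0, s1, s3, s4, s5, s7, s9, s11, s12, s14, s15}.

{s0, s1, s3, s4, s5, s7, s9, s11, s12, s14, s15}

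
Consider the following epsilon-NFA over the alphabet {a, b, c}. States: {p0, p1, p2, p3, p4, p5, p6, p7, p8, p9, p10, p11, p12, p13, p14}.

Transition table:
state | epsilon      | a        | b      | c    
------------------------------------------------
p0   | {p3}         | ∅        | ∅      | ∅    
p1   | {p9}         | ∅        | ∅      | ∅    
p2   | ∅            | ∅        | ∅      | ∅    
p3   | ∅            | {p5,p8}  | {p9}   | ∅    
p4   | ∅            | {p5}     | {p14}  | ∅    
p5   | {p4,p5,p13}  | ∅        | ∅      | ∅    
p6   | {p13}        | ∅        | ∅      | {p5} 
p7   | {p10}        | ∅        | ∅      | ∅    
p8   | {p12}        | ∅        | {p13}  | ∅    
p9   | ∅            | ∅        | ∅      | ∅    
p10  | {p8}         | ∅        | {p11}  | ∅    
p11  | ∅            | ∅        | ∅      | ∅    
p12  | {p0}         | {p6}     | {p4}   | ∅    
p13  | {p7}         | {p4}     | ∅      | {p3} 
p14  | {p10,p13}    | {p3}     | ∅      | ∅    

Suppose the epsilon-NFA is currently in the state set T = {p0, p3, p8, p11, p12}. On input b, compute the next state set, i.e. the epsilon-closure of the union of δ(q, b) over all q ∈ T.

{p0, p3, p4, p7, p8, p9, p10, p12, p13}

p3 on b → {p9}.
p8 on b → {p13}.
p12 on b → {p4}.
No b-transition from p0, p11.
Union after reading b: {p4, p9, p13}.
Now take the epsilon-closure:
From p13 via epsilon: add p7.
From p7 via epsilon: add p10.
From p10 via epsilon: add p8.
From p8 via epsilon: add p12.
From p12 via epsilon: add p0.
From p0 via epsilon: add p3.
No new states can be added; the closed set is {p0, p3, p4, p7, p8, p9, p10, p12, p13}.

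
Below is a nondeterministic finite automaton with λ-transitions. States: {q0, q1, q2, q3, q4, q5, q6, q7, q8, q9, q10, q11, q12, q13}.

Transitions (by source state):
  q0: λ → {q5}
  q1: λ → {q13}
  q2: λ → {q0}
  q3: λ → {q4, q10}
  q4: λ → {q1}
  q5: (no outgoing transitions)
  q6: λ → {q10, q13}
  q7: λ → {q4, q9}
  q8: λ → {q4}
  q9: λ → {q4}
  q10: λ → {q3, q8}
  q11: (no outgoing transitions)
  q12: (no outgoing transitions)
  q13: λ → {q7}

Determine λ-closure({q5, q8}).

{q1, q4, q5, q7, q8, q9, q13}

Start with {q5, q8}.
From q8 via λ: add q4.
From q4 via λ: add q1.
From q1 via λ: add q13.
From q13 via λ: add q7.
From q7 via λ: add q9.
No new states can be added; the closed set is {q1, q4, q5, q7, q8, q9, q13}.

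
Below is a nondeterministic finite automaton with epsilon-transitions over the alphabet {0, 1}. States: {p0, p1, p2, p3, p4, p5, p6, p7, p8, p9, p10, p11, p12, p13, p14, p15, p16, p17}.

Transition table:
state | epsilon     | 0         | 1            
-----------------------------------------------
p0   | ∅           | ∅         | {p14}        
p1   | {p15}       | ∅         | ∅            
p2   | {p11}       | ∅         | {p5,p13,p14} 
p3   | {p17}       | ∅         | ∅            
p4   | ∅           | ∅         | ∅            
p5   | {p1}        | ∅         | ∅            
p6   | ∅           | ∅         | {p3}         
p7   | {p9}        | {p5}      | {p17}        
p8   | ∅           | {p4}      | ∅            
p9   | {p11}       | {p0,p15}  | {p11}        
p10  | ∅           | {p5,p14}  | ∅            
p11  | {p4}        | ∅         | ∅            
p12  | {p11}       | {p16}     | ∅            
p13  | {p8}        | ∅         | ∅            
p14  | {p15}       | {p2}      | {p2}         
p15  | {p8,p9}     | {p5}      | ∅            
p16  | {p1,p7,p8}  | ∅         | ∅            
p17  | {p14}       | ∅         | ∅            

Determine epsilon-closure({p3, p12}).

{p3, p4, p8, p9, p11, p12, p14, p15, p17}

Start with {p3, p12}.
From p3 via epsilon: add p17.
From p12 via epsilon: add p11.
From p11 via epsilon: add p4.
From p17 via epsilon: add p14.
From p14 via epsilon: add p15.
From p15 via epsilon: add p8, p9.
No new states can be added; the closed set is {p3, p4, p8, p9, p11, p12, p14, p15, p17}.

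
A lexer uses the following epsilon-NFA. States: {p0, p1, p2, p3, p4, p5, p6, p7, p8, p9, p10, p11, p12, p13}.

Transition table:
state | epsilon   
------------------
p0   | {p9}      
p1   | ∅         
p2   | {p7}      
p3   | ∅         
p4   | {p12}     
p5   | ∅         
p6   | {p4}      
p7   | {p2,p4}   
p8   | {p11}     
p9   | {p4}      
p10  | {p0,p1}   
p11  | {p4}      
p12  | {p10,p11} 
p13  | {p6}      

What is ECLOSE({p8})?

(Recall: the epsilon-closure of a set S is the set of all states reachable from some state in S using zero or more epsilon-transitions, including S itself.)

{p0, p1, p4, p8, p9, p10, p11, p12}

Start with {p8}.
From p8 via epsilon: add p11.
From p11 via epsilon: add p4.
From p4 via epsilon: add p12.
From p12 via epsilon: add p10.
From p10 via epsilon: add p0, p1.
From p0 via epsilon: add p9.
No new states can be added; the closed set is {p0, p1, p4, p8, p9, p10, p11, p12}.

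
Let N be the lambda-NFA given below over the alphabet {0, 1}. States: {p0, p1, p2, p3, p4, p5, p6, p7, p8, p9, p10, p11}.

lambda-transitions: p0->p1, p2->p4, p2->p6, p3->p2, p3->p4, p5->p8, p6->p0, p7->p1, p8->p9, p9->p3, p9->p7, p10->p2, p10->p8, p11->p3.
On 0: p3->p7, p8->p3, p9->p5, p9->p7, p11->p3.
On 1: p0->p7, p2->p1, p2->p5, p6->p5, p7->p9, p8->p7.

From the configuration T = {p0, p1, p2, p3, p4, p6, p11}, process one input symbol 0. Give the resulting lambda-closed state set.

p3 on 0 → {p7}.
p11 on 0 → {p3}.
No 0-transition from p0, p1, p2, p4, p6.
Union after reading 0: {p3, p7}.
Now take the lambda-closure:
From p3 via lambda: add p2, p4.
From p7 via lambda: add p1.
From p2 via lambda: add p6.
From p6 via lambda: add p0.
No new states can be added; the closed set is {p0, p1, p2, p3, p4, p6, p7}.

{p0, p1, p2, p3, p4, p6, p7}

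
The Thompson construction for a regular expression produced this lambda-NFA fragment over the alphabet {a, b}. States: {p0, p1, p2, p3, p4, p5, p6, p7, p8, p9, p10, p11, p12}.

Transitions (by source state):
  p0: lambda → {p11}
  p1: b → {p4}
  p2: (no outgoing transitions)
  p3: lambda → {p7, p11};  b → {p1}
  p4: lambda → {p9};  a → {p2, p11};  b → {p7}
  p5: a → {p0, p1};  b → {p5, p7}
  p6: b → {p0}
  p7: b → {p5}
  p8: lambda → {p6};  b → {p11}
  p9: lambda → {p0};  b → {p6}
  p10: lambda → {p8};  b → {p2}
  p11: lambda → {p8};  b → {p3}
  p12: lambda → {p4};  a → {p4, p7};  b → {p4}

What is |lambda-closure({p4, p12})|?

Start with {p4, p12}.
From p4 via lambda: add p9.
From p9 via lambda: add p0.
From p0 via lambda: add p11.
From p11 via lambda: add p8.
From p8 via lambda: add p6.
lambda-closure = {p0, p4, p6, p8, p9, p11, p12}, which has 7 states.

7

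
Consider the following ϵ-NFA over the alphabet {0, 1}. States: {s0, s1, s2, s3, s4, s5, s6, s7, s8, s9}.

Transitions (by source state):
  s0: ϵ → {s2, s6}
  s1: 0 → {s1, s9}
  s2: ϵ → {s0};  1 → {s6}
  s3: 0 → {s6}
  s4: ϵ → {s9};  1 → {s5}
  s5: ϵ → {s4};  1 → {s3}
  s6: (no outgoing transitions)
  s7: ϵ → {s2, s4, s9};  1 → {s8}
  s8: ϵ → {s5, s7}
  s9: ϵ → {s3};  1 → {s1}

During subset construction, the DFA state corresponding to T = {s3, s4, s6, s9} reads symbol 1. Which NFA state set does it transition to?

{s1, s3, s4, s5, s9}

s4 on 1 → {s5}.
s9 on 1 → {s1}.
No 1-transition from s3, s6.
Union after reading 1: {s1, s5}.
Now take the ϵ-closure:
From s5 via ϵ: add s4.
From s4 via ϵ: add s9.
From s9 via ϵ: add s3.
No new states can be added; the closed set is {s1, s3, s4, s5, s9}.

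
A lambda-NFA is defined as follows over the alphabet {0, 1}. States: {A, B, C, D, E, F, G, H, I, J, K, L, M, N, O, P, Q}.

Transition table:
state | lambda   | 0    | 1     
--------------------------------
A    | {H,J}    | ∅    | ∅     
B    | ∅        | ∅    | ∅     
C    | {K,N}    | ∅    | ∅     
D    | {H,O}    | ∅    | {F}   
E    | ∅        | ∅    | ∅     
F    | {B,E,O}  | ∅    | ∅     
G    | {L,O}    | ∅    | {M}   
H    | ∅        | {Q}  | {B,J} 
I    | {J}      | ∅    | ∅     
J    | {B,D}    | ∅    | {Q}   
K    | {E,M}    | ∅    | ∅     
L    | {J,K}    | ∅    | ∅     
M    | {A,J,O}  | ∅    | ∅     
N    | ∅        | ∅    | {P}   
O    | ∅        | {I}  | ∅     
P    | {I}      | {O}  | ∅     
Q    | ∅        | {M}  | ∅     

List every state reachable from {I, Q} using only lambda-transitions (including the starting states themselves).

Start with {I, Q}.
From I via lambda: add J.
From J via lambda: add B, D.
From D via lambda: add H, O.
No new states can be added; the closed set is {B, D, H, I, J, O, Q}.

{B, D, H, I, J, O, Q}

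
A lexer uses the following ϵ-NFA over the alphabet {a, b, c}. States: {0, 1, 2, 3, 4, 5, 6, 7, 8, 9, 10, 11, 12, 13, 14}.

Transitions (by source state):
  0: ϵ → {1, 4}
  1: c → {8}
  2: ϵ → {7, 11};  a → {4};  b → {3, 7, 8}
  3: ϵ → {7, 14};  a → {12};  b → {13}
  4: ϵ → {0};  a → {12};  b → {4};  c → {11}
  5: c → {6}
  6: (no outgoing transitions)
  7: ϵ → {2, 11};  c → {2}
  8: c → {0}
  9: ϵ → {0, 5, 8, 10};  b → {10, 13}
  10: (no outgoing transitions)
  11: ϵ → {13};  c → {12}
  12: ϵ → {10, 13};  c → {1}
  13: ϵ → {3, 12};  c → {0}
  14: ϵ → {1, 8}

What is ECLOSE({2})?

Start with {2}.
From 2 via ϵ: add 7, 11.
From 11 via ϵ: add 13.
From 13 via ϵ: add 3, 12.
From 3 via ϵ: add 14.
From 12 via ϵ: add 10.
From 14 via ϵ: add 1, 8.
No new states can be added; the closed set is {1, 2, 3, 7, 8, 10, 11, 12, 13, 14}.

{1, 2, 3, 7, 8, 10, 11, 12, 13, 14}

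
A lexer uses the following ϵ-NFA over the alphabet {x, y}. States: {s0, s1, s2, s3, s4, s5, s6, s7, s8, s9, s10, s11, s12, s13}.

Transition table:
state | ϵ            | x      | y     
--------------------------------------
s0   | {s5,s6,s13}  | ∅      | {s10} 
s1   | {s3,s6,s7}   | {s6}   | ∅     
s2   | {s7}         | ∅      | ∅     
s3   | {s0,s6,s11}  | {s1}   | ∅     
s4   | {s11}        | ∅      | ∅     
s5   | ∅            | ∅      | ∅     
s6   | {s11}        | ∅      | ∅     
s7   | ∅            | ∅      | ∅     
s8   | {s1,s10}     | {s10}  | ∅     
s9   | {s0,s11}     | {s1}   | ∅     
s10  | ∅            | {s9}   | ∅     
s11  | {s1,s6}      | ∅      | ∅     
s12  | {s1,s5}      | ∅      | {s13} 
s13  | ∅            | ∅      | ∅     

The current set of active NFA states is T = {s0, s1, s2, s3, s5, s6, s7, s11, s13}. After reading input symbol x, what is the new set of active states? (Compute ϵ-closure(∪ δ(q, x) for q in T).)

s1 on x → {s6}.
s3 on x → {s1}.
No x-transition from s0, s2, s5, s6, s7, s11, s13.
Union after reading x: {s1, s6}.
Now take the ϵ-closure:
From s1 via ϵ: add s3, s7.
From s6 via ϵ: add s11.
From s3 via ϵ: add s0.
From s0 via ϵ: add s5, s13.
No new states can be added; the closed set is {s0, s1, s3, s5, s6, s7, s11, s13}.

{s0, s1, s3, s5, s6, s7, s11, s13}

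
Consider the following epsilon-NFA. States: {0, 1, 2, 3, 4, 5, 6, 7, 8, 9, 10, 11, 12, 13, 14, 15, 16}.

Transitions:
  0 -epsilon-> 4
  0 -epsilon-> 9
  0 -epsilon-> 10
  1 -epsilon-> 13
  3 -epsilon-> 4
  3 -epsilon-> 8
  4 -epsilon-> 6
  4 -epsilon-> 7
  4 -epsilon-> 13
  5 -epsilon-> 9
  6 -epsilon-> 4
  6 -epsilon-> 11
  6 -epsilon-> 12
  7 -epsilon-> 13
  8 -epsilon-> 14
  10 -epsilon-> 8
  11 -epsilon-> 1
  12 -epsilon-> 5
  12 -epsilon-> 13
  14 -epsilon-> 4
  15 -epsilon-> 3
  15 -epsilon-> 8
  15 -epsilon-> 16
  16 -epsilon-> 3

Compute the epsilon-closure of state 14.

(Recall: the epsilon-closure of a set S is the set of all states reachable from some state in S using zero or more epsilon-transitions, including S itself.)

Start with {14}.
From 14 via epsilon: add 4.
From 4 via epsilon: add 6, 7, 13.
From 6 via epsilon: add 11, 12.
From 11 via epsilon: add 1.
From 12 via epsilon: add 5.
From 5 via epsilon: add 9.
No new states can be added; the closed set is {1, 4, 5, 6, 7, 9, 11, 12, 13, 14}.

{1, 4, 5, 6, 7, 9, 11, 12, 13, 14}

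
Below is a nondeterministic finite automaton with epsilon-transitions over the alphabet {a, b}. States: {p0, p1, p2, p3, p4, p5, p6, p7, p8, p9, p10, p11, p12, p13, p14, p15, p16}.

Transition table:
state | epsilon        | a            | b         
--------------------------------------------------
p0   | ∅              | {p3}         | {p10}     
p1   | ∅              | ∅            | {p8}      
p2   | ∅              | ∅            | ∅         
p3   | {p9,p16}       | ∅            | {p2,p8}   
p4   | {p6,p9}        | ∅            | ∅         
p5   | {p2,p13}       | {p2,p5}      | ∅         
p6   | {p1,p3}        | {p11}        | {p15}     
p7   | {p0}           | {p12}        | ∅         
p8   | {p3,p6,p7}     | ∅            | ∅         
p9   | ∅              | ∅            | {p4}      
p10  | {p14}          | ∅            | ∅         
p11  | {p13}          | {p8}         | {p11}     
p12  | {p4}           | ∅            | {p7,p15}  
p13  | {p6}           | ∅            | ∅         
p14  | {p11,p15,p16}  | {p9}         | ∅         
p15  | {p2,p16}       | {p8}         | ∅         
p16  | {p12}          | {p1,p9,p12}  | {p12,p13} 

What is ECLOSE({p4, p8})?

{p0, p1, p3, p4, p6, p7, p8, p9, p12, p16}

Start with {p4, p8}.
From p4 via epsilon: add p6, p9.
From p8 via epsilon: add p3, p7.
From p3 via epsilon: add p16.
From p6 via epsilon: add p1.
From p7 via epsilon: add p0.
From p16 via epsilon: add p12.
No new states can be added; the closed set is {p0, p1, p3, p4, p6, p7, p8, p9, p12, p16}.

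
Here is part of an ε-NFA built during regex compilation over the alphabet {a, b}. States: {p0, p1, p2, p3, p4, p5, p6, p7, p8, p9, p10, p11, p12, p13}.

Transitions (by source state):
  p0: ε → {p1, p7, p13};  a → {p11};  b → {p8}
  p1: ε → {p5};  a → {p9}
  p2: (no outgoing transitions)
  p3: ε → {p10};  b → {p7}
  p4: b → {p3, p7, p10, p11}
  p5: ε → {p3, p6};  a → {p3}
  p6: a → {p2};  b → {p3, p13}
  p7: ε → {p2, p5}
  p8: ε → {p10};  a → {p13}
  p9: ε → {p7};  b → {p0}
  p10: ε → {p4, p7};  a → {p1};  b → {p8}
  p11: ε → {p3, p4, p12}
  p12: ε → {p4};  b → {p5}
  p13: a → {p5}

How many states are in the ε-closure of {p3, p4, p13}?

8

Start with {p3, p4, p13}.
From p3 via ε: add p10.
From p10 via ε: add p7.
From p7 via ε: add p2, p5.
From p5 via ε: add p6.
ε-closure = {p2, p3, p4, p5, p6, p7, p10, p13}, which has 8 states.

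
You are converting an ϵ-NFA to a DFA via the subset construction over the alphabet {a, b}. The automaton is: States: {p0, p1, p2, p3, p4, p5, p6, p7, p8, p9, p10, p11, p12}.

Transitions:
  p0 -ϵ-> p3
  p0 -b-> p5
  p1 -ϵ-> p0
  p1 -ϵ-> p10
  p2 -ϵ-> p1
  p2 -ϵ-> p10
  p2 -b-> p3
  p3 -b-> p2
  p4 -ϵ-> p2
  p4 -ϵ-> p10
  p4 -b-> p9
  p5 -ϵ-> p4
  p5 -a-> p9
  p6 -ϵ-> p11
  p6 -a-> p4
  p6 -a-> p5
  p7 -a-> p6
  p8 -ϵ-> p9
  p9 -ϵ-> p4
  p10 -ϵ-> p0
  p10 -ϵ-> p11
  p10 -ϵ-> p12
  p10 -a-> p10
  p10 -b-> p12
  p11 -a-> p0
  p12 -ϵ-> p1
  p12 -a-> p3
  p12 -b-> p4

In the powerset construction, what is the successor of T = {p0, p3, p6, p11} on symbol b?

p0 on b → {p5}.
p3 on b → {p2}.
No b-transition from p6, p11.
Union after reading b: {p2, p5}.
Now take the ϵ-closure:
From p2 via ϵ: add p1, p10.
From p5 via ϵ: add p4.
From p1 via ϵ: add p0.
From p10 via ϵ: add p11, p12.
From p0 via ϵ: add p3.
No new states can be added; the closed set is {p0, p1, p2, p3, p4, p5, p10, p11, p12}.

{p0, p1, p2, p3, p4, p5, p10, p11, p12}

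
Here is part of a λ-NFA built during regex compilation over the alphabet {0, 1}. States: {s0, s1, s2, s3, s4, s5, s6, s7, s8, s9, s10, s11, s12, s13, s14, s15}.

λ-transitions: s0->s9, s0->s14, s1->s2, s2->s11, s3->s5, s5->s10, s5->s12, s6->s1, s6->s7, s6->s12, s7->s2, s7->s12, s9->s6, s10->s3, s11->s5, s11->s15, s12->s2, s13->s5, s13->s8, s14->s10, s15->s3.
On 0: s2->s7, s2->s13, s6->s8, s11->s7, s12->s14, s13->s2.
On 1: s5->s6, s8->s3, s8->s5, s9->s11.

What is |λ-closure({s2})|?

7

Start with {s2}.
From s2 via λ: add s11.
From s11 via λ: add s5, s15.
From s5 via λ: add s10, s12.
From s15 via λ: add s3.
λ-closure = {s2, s3, s5, s10, s11, s12, s15}, which has 7 states.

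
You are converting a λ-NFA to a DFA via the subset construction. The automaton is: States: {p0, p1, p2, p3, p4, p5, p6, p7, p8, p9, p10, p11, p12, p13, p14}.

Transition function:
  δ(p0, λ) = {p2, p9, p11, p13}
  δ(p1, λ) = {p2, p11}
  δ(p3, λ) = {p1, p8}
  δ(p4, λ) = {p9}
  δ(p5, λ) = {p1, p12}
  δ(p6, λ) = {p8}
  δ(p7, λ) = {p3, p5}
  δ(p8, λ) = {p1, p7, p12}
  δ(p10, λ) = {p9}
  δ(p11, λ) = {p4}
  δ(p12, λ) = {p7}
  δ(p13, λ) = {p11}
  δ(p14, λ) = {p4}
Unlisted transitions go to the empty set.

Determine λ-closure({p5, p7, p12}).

Start with {p5, p7, p12}.
From p5 via λ: add p1.
From p7 via λ: add p3.
From p1 via λ: add p2, p11.
From p3 via λ: add p8.
From p11 via λ: add p4.
From p4 via λ: add p9.
No new states can be added; the closed set is {p1, p2, p3, p4, p5, p7, p8, p9, p11, p12}.

{p1, p2, p3, p4, p5, p7, p8, p9, p11, p12}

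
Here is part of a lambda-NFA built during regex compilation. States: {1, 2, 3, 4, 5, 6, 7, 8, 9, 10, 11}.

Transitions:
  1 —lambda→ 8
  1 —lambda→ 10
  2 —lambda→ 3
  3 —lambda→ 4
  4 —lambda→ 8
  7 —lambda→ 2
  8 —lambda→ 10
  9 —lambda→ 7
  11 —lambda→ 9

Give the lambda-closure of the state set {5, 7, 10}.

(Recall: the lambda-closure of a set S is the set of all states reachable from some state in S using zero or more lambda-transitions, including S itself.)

Start with {5, 7, 10}.
From 7 via lambda: add 2.
From 2 via lambda: add 3.
From 3 via lambda: add 4.
From 4 via lambda: add 8.
No new states can be added; the closed set is {2, 3, 4, 5, 7, 8, 10}.

{2, 3, 4, 5, 7, 8, 10}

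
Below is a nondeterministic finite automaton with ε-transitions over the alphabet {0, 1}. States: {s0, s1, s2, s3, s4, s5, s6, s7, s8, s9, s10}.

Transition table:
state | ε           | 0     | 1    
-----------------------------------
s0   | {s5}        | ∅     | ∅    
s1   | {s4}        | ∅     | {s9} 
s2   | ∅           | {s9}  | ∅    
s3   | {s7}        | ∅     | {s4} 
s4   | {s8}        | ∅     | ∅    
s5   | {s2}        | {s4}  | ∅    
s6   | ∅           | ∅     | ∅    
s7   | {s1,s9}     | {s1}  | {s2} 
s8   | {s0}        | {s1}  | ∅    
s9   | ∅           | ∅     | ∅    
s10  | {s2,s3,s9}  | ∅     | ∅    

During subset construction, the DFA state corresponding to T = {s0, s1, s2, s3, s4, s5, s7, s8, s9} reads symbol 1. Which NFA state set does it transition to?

s1 on 1 → {s9}.
s3 on 1 → {s4}.
s7 on 1 → {s2}.
No 1-transition from s0, s2, s4, s5, s8, s9.
Union after reading 1: {s2, s4, s9}.
Now take the ε-closure:
From s4 via ε: add s8.
From s8 via ε: add s0.
From s0 via ε: add s5.
No new states can be added; the closed set is {s0, s2, s4, s5, s8, s9}.

{s0, s2, s4, s5, s8, s9}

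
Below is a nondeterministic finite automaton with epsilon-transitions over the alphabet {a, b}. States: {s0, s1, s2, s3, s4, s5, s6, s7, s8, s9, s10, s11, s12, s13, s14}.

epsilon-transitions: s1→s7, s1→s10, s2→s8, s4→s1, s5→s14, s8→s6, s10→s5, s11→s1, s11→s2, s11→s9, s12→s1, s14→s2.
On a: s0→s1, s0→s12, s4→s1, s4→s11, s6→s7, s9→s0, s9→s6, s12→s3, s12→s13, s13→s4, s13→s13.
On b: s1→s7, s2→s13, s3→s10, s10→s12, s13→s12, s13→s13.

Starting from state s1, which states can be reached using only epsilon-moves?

Start with {s1}.
From s1 via epsilon: add s7, s10.
From s10 via epsilon: add s5.
From s5 via epsilon: add s14.
From s14 via epsilon: add s2.
From s2 via epsilon: add s8.
From s8 via epsilon: add s6.
No new states can be added; the closed set is {s1, s2, s5, s6, s7, s8, s10, s14}.

{s1, s2, s5, s6, s7, s8, s10, s14}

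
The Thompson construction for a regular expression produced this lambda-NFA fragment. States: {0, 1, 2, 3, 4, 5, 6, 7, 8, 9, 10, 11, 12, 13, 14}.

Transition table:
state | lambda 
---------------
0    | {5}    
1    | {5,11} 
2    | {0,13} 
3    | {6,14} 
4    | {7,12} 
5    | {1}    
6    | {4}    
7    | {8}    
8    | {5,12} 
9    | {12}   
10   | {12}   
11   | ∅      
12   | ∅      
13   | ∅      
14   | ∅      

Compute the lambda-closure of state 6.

{1, 4, 5, 6, 7, 8, 11, 12}

Start with {6}.
From 6 via lambda: add 4.
From 4 via lambda: add 7, 12.
From 7 via lambda: add 8.
From 8 via lambda: add 5.
From 5 via lambda: add 1.
From 1 via lambda: add 11.
No new states can be added; the closed set is {1, 4, 5, 6, 7, 8, 11, 12}.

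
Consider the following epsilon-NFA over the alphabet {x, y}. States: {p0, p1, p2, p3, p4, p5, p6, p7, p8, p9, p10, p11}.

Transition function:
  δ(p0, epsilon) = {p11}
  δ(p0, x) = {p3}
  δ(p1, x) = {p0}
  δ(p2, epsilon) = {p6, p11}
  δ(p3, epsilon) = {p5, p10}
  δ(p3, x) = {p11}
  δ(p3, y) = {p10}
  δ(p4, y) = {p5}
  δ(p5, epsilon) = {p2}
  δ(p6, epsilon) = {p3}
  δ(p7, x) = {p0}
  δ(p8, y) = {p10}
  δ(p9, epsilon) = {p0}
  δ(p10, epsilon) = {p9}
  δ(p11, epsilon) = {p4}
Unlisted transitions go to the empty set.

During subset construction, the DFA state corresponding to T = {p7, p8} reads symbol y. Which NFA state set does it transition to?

{p0, p4, p9, p10, p11}

p8 on y → {p10}.
No y-transition from p7.
Union after reading y: {p10}.
Now take the epsilon-closure:
From p10 via epsilon: add p9.
From p9 via epsilon: add p0.
From p0 via epsilon: add p11.
From p11 via epsilon: add p4.
No new states can be added; the closed set is {p0, p4, p9, p10, p11}.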